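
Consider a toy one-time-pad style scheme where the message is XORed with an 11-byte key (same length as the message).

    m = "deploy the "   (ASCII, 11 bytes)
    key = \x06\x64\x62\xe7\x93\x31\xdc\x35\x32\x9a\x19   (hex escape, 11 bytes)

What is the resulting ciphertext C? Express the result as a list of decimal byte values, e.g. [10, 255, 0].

[98, 1, 18, 139, 252, 72, 252, 65, 90, 255, 57]

byte 0: 01100100 XOR 00000110 = 01100010
byte 1: 01100101 XOR 01100100 = 00000001
byte 2: 01110000 XOR 01100010 = 00010010
byte 3: 01101100 XOR 11100111 = 10001011
byte 4: 01101111 XOR 10010011 = 11111100
byte 5: 01111001 XOR 00110001 = 01001000
byte 6: 00100000 XOR 11011100 = 11111100
byte 7: 01110100 XOR 00110101 = 01000001
byte 8: 01101000 XOR 00110010 = 01011010
byte 9: 01100101 XOR 10011010 = 11111111
byte 10: 00100000 XOR 00011001 = 00111001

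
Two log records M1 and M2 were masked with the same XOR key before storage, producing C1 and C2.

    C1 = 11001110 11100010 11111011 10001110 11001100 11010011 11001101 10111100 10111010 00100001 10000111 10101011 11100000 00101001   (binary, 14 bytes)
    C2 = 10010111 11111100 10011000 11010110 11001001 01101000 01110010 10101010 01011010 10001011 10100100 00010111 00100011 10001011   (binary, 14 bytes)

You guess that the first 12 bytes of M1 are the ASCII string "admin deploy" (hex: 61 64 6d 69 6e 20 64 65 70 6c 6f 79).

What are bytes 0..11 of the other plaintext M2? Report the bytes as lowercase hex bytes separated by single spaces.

First, C1 ⊕ C2 = (M1 ⊕ K) ⊕ (M2 ⊕ K) = M1 ⊕ M2, so the key drops out. Then M2 = (M1 ⊕ M2) ⊕ M1 over the first 12 bytes.
byte 0: (ce ^ 97) ^ 61 = 59 ^ 61 = 38
byte 1: (e2 ^ fc) ^ 64 = 1e ^ 64 = 7a
byte 2: (fb ^ 98) ^ 6d = 63 ^ 6d = 0e
byte 3: (8e ^ d6) ^ 69 = 58 ^ 69 = 31
byte 4: (cc ^ c9) ^ 6e = 05 ^ 6e = 6b
byte 5: (d3 ^ 68) ^ 20 = bb ^ 20 = 9b
byte 6: (cd ^ 72) ^ 64 = bf ^ 64 = db
byte 7: (bc ^ aa) ^ 65 = 16 ^ 65 = 73
byte 8: (ba ^ 5a) ^ 70 = e0 ^ 70 = 90
byte 9: (21 ^ 8b) ^ 6c = aa ^ 6c = c6
byte 10: (87 ^ a4) ^ 6f = 23 ^ 6f = 4c
byte 11: (ab ^ 17) ^ 79 = bc ^ 79 = c5

38 7a 0e 31 6b 9b db 73 90 c6 4c c5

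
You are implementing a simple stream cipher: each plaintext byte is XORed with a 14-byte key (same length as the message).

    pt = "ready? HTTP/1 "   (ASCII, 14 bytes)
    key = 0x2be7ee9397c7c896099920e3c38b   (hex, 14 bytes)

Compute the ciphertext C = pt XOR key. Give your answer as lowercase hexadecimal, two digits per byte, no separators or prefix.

72 xor 2b = 59
65 xor e7 = 82
61 xor ee = 8f
64 xor 93 = f7
79 xor 97 = ee
3f xor c7 = f8
20 xor c8 = e8
48 xor 96 = de
54 xor 09 = 5d
54 xor 99 = cd
50 xor 20 = 70
2f xor e3 = cc
31 xor c3 = f2
20 xor 8b = ab

59828ff7eef8e8de5dcd70ccf2ab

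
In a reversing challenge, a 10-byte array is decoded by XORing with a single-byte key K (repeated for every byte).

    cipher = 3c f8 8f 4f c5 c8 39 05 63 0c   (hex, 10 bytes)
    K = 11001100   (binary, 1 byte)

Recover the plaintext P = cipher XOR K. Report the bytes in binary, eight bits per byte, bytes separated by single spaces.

The 1-byte key repeats, so the effective keystream is cc cc cc cc cc cc cc cc cc cc.
byte 0: 3c ^ cc = f0
byte 1: f8 ^ cc = 34
byte 2: 8f ^ cc = 43
byte 3: 4f ^ cc = 83
byte 4: c5 ^ cc = 09
byte 5: c8 ^ cc = 04
byte 6: 39 ^ cc = f5
byte 7: 05 ^ cc = c9
byte 8: 63 ^ cc = af
byte 9: 0c ^ cc = c0

11110000 00110100 01000011 10000011 00001001 00000100 11110101 11001001 10101111 11000000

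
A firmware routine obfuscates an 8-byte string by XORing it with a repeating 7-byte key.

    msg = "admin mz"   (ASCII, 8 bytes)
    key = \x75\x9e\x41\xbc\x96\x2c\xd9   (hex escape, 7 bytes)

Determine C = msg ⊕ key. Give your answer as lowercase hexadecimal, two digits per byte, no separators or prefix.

14fa2cd5f80cb40f

The 7-byte key repeats, so the effective keystream is 75 9e 41 bc 96 2c d9 75.
byte 0: 61 XOR 75 = 14
byte 1: 64 XOR 9e = fa
byte 2: 6d XOR 41 = 2c
byte 3: 69 XOR bc = d5
byte 4: 6e XOR 96 = f8
byte 5: 20 XOR 2c = 0c
byte 6: 6d XOR d9 = b4
byte 7: 7a XOR 75 = 0f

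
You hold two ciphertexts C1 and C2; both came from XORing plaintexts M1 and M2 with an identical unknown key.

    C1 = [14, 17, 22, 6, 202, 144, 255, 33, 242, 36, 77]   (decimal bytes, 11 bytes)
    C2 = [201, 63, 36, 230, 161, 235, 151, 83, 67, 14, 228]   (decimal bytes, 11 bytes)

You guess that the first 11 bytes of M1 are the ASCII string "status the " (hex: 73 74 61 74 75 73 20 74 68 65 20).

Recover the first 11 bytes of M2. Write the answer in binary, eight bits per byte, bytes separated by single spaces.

10110100 01011010 01010011 10010100 00011110 00001000 01001000 00000110 11011001 01001111 10001001

First, C1 ⊕ C2 = (M1 ⊕ K) ⊕ (M2 ⊕ K) = M1 ⊕ M2, so the key drops out. Then M2 = (M1 ⊕ M2) ⊕ M1 over the first 11 bytes.
byte 0: (0e XOR c9) XOR 73 = c7 XOR 73 = b4
byte 1: (11 XOR 3f) XOR 74 = 2e XOR 74 = 5a
byte 2: (16 XOR 24) XOR 61 = 32 XOR 61 = 53
byte 3: (06 XOR e6) XOR 74 = e0 XOR 74 = 94
byte 4: (ca XOR a1) XOR 75 = 6b XOR 75 = 1e
byte 5: (90 XOR eb) XOR 73 = 7b XOR 73 = 08
byte 6: (ff XOR 97) XOR 20 = 68 XOR 20 = 48
byte 7: (21 XOR 53) XOR 74 = 72 XOR 74 = 06
byte 8: (f2 XOR 43) XOR 68 = b1 XOR 68 = d9
byte 9: (24 XOR 0e) XOR 65 = 2a XOR 65 = 4f
byte 10: (4d XOR e4) XOR 20 = a9 XOR 20 = 89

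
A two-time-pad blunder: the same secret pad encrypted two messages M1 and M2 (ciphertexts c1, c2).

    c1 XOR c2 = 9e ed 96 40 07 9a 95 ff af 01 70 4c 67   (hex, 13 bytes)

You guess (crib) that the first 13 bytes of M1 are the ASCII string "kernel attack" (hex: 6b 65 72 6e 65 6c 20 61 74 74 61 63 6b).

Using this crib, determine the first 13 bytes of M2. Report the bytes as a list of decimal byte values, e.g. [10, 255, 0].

Since c1 ⊕ c2 = M1 ⊕ M2, XORing with the guessed M1 bytes yields the corresponding M2 bytes: M2 = (c1 ⊕ c2) ⊕ M1.
158 ⊕ 107 = 245
237 ⊕ 101 = 136
150 ⊕ 114 = 228
 64 ⊕ 110 =  46
  7 ⊕ 101 =  98
154 ⊕ 108 = 246
149 ⊕  32 = 181
255 ⊕  97 = 158
175 ⊕ 116 = 219
  1 ⊕ 116 = 117
112 ⊕  97 =  17
 76 ⊕  99 =  47
103 ⊕ 107 =  12

[245, 136, 228, 46, 98, 246, 181, 158, 219, 117, 17, 47, 12]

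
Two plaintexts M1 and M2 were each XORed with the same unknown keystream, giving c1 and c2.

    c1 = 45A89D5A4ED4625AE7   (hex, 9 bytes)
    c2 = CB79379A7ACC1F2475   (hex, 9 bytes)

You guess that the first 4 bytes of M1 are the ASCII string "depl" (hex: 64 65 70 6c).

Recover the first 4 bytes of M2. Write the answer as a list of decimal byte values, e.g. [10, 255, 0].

[234, 180, 218, 172]

First, c1 ⊕ c2 = (M1 ⊕ K) ⊕ (M2 ⊕ K) = M1 ⊕ M2, so the key drops out. Then M2 = (M1 ⊕ M2) ⊕ M1 over the first 4 bytes.
byte 0: (45 ⊕ cb) ⊕ 64 = 8e ⊕ 64 = ea
byte 1: (a8 ⊕ 79) ⊕ 65 = d1 ⊕ 65 = b4
byte 2: (9d ⊕ 37) ⊕ 70 = aa ⊕ 70 = da
byte 3: (5a ⊕ 9a) ⊕ 6c = c0 ⊕ 6c = ac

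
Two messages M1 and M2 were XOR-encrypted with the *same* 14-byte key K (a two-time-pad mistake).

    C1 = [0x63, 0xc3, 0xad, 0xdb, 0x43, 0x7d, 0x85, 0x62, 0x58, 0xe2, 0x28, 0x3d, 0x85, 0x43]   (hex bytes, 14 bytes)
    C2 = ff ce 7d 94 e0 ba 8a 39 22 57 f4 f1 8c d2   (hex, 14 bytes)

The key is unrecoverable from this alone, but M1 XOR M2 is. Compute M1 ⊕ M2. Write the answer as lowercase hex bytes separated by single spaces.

C1 ⊕ C2 = (M1 ⊕ K) ⊕ (M2 ⊕ K) = M1 ⊕ M2 — the shared key cancels under XOR.
63 ⊕ ff = 9c
c3 ⊕ ce = 0d
ad ⊕ 7d = d0
db ⊕ 94 = 4f
43 ⊕ e0 = a3
7d ⊕ ba = c7
85 ⊕ 8a = 0f
62 ⊕ 39 = 5b
58 ⊕ 22 = 7a
e2 ⊕ 57 = b5
28 ⊕ f4 = dc
3d ⊕ f1 = cc
85 ⊕ 8c = 09
43 ⊕ d2 = 91

9c 0d d0 4f a3 c7 0f 5b 7a b5 dc cc 09 91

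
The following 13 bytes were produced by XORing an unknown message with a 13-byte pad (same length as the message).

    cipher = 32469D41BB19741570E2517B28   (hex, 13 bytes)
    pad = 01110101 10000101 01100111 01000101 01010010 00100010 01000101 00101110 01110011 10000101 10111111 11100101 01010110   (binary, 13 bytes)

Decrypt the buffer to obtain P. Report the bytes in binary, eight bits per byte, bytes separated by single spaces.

32 xor 75 = 47
46 xor 85 = c3
9d xor 67 = fa
41 xor 45 = 04
bb xor 52 = e9
19 xor 22 = 3b
74 xor 45 = 31
15 xor 2e = 3b
70 xor 73 = 03
e2 xor 85 = 67
51 xor bf = ee
7b xor e5 = 9e
28 xor 56 = 7e

01000111 11000011 11111010 00000100 11101001 00111011 00110001 00111011 00000011 01100111 11101110 10011110 01111110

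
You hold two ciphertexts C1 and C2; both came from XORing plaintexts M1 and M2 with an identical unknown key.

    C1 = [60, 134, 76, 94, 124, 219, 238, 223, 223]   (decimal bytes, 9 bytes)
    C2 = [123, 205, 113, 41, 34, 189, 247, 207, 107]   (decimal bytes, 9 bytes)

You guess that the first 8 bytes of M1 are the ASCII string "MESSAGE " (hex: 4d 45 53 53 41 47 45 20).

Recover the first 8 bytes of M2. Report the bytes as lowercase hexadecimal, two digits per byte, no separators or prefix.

First, C1 ⊕ C2 = (M1 ⊕ K) ⊕ (M2 ⊕ K) = M1 ⊕ M2, so the key drops out. Then M2 = (M1 ⊕ M2) ⊕ M1 over the first 8 bytes.
byte 0: (3c xor 7b) xor 4d = 47 xor 4d = 0a
byte 1: (86 xor cd) xor 45 = 4b xor 45 = 0e
byte 2: (4c xor 71) xor 53 = 3d xor 53 = 6e
byte 3: (5e xor 29) xor 53 = 77 xor 53 = 24
byte 4: (7c xor 22) xor 41 = 5e xor 41 = 1f
byte 5: (db xor bd) xor 47 = 66 xor 47 = 21
byte 6: (ee xor f7) xor 45 = 19 xor 45 = 5c
byte 7: (df xor cf) xor 20 = 10 xor 20 = 30

0a0e6e241f215c30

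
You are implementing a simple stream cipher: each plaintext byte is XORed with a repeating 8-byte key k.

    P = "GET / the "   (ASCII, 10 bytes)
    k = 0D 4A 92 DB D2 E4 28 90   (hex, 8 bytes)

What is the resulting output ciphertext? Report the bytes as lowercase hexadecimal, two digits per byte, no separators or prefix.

The 8-byte key repeats, so the effective keystream is 0d 4a 92 db d2 e4 28 90 0d 4a.
byte 0:  71 xor  13 =  74
byte 1:  69 xor  74 =  15
byte 2:  84 xor 146 = 198
byte 3:  32 xor 219 = 251
byte 4:  47 xor 210 = 253
byte 5:  32 xor 228 = 196
byte 6: 116 xor  40 =  92
byte 7: 104 xor 144 = 248
byte 8: 101 xor  13 = 104
byte 9:  32 xor  74 = 106

4a0fc6fbfdc45cf8686a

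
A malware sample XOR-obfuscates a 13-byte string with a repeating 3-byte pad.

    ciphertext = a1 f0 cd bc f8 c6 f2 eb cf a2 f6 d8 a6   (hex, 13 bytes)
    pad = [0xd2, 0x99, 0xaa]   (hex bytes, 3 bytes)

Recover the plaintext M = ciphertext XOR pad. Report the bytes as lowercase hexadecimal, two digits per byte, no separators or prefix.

The 3-byte key repeats, so the effective keystream is d2 99 aa d2 99 aa d2 99 aa d2 99 aa d2.
byte 0: 161 xor 210 = 115
byte 1: 240 xor 153 = 105
byte 2: 205 xor 170 = 103
byte 3: 188 xor 210 = 110
byte 4: 248 xor 153 =  97
byte 5: 198 xor 170 = 108
byte 6: 242 xor 210 =  32
byte 7: 235 xor 153 = 114
byte 8: 207 xor 170 = 101
byte 9: 162 xor 210 = 112
byte 10: 246 xor 153 = 111
byte 11: 216 xor 170 = 114
byte 12: 166 xor 210 = 116

7369676e616c207265706f7274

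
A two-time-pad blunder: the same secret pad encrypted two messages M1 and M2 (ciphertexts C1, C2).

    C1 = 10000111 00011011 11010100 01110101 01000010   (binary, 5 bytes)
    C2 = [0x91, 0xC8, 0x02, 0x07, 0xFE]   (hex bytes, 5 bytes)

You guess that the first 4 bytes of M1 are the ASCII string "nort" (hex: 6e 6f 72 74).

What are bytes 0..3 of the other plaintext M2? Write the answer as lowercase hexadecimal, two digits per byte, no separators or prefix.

78bca406

First, C1 ⊕ C2 = (M1 ⊕ K) ⊕ (M2 ⊕ K) = M1 ⊕ M2, so the key drops out. Then M2 = (M1 ⊕ M2) ⊕ M1 over the first 4 bytes.
byte 0: (87 XOR 91) XOR 6e = 16 XOR 6e = 78
byte 1: (1b XOR c8) XOR 6f = d3 XOR 6f = bc
byte 2: (d4 XOR 02) XOR 72 = d6 XOR 72 = a4
byte 3: (75 XOR 07) XOR 74 = 72 XOR 74 = 06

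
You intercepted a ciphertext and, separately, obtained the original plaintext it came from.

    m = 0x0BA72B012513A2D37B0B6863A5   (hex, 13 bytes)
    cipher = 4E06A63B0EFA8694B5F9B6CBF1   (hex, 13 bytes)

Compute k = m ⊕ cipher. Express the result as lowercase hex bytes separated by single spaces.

45 a1 8d 3a 2b e9 24 47 ce f2 de a8 54

Since cipher = m ⊕ k, XORing both sides with m gives k = m ⊕ cipher.
0b ⊕ 4e = 45
a7 ⊕ 06 = a1
2b ⊕ a6 = 8d
01 ⊕ 3b = 3a
25 ⊕ 0e = 2b
13 ⊕ fa = e9
a2 ⊕ 86 = 24
d3 ⊕ 94 = 47
7b ⊕ b5 = ce
0b ⊕ f9 = f2
68 ⊕ b6 = de
63 ⊕ cb = a8
a5 ⊕ f1 = 54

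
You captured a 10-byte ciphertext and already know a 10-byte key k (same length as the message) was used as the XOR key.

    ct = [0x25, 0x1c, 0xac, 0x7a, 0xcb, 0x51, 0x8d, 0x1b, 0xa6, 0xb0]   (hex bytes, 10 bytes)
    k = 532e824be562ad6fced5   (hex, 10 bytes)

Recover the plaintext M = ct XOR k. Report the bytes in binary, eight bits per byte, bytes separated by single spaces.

XOR is its own inverse, so applying the key byte-wise gives the result directly.
byte 0: 25 XOR 53 = 76
byte 1: 1c XOR 2e = 32
byte 2: ac XOR 82 = 2e
byte 3: 7a XOR 4b = 31
byte 4: cb XOR e5 = 2e
byte 5: 51 XOR 62 = 33
byte 6: 8d XOR ad = 20
byte 7: 1b XOR 6f = 74
byte 8: a6 XOR ce = 68
byte 9: b0 XOR d5 = 65

01110110 00110010 00101110 00110001 00101110 00110011 00100000 01110100 01101000 01100101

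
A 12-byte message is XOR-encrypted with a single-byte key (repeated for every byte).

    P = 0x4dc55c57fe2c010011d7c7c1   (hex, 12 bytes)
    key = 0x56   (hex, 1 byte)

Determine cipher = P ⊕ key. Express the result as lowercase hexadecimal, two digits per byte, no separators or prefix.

1b930a01a87a575647819197

The 1-byte key repeats, so the effective keystream is 56 56 56 56 56 56 56 56 56 56 56 56.
byte 0: 4d ⊕ 56 = 1b
byte 1: c5 ⊕ 56 = 93
byte 2: 5c ⊕ 56 = 0a
byte 3: 57 ⊕ 56 = 01
byte 4: fe ⊕ 56 = a8
byte 5: 2c ⊕ 56 = 7a
byte 6: 01 ⊕ 56 = 57
byte 7: 00 ⊕ 56 = 56
byte 8: 11 ⊕ 56 = 47
byte 9: d7 ⊕ 56 = 81
byte 10: c7 ⊕ 56 = 91
byte 11: c1 ⊕ 56 = 97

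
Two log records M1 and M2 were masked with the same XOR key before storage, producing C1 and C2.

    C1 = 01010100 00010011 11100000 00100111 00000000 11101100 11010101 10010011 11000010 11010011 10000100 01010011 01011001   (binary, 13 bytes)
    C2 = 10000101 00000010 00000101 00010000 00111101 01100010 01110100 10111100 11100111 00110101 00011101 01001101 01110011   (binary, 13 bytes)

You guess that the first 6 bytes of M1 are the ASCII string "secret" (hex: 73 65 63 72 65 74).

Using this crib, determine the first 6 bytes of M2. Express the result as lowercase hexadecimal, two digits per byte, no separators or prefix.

a274864558fa

First, C1 ⊕ C2 = (M1 ⊕ K) ⊕ (M2 ⊕ K) = M1 ⊕ M2, so the key drops out. Then M2 = (M1 ⊕ M2) ⊕ M1 over the first 6 bytes.
byte 0: (54 xor 85) xor 73 = d1 xor 73 = a2
byte 1: (13 xor 02) xor 65 = 11 xor 65 = 74
byte 2: (e0 xor 05) xor 63 = e5 xor 63 = 86
byte 3: (27 xor 10) xor 72 = 37 xor 72 = 45
byte 4: (00 xor 3d) xor 65 = 3d xor 65 = 58
byte 5: (ec xor 62) xor 74 = 8e xor 74 = fa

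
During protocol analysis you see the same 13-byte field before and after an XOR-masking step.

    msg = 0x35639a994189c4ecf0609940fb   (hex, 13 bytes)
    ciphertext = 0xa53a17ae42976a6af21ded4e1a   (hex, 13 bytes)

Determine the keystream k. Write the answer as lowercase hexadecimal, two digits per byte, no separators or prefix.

90598d37031eae86027d740ee1

Since ciphertext = msg ⊕ k, XORing both sides with msg gives k = msg ⊕ ciphertext.
byte 0: 35 ⊕ a5 = 90
byte 1: 63 ⊕ 3a = 59
byte 2: 9a ⊕ 17 = 8d
byte 3: 99 ⊕ ae = 37
byte 4: 41 ⊕ 42 = 03
byte 5: 89 ⊕ 97 = 1e
byte 6: c4 ⊕ 6a = ae
byte 7: ec ⊕ 6a = 86
byte 8: f0 ⊕ f2 = 02
byte 9: 60 ⊕ 1d = 7d
byte 10: 99 ⊕ ed = 74
byte 11: 40 ⊕ 4e = 0e
byte 12: fb ⊕ 1a = e1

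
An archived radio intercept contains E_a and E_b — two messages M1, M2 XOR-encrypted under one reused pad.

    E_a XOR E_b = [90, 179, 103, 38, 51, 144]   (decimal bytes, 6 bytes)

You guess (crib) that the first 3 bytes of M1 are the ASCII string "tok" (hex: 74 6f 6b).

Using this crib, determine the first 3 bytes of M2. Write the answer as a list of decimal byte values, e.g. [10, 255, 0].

Since E_a ⊕ E_b = M1 ⊕ M2, XORing with the guessed M1 bytes yields the corresponding M2 bytes: M2 = (E_a ⊕ E_b) ⊕ M1.
byte 0: 5a xor 74 = 2e
byte 1: b3 xor 6f = dc
byte 2: 67 xor 6b = 0c

[46, 220, 12]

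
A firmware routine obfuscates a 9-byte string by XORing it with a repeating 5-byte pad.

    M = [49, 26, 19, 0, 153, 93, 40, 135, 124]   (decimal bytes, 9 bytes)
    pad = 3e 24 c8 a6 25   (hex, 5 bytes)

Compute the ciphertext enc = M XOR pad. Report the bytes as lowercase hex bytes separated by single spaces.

The 5-byte key repeats, so the effective keystream is 3e 24 c8 a6 25 3e 24 c8 a6.
byte 0: 31 xor 3e = 0f
byte 1: 1a xor 24 = 3e
byte 2: 13 xor c8 = db
byte 3: 00 xor a6 = a6
byte 4: 99 xor 25 = bc
byte 5: 5d xor 3e = 63
byte 6: 28 xor 24 = 0c
byte 7: 87 xor c8 = 4f
byte 8: 7c xor a6 = da

0f 3e db a6 bc 63 0c 4f da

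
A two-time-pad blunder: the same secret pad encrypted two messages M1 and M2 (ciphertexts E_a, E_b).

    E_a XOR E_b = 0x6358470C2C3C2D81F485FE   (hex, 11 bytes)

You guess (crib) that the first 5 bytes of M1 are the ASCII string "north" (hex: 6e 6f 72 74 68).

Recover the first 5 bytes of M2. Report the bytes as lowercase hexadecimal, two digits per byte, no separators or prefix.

0d37357844

Since E_a ⊕ E_b = M1 ⊕ M2, XORing with the guessed M1 bytes yields the corresponding M2 bytes: M2 = (E_a ⊕ E_b) ⊕ M1.
byte 0: 01100011 xor 01101110 = 00001101
byte 1: 01011000 xor 01101111 = 00110111
byte 2: 01000111 xor 01110010 = 00110101
byte 3: 00001100 xor 01110100 = 01111000
byte 4: 00101100 xor 01101000 = 01000100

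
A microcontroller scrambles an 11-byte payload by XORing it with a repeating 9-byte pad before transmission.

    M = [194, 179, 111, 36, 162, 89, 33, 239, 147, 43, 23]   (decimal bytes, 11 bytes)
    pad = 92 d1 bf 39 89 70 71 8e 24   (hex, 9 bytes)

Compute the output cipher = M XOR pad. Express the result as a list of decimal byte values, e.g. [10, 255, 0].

The 9-byte key repeats, so the effective keystream is 92 d1 bf 39 89 70 71 8e 24 92 d1.
byte 0: c2 XOR 92 = 50
byte 1: b3 XOR d1 = 62
byte 2: 6f XOR bf = d0
byte 3: 24 XOR 39 = 1d
byte 4: a2 XOR 89 = 2b
byte 5: 59 XOR 70 = 29
byte 6: 21 XOR 71 = 50
byte 7: ef XOR 8e = 61
byte 8: 93 XOR 24 = b7
byte 9: 2b XOR 92 = b9
byte 10: 17 XOR d1 = c6

[80, 98, 208, 29, 43, 41, 80, 97, 183, 185, 198]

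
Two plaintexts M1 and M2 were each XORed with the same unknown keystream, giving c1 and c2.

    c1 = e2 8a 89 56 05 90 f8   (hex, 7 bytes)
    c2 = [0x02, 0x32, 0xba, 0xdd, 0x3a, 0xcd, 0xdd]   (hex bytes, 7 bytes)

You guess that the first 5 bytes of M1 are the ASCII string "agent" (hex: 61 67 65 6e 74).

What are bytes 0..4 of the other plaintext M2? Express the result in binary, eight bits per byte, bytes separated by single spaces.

10000001 11011111 01010110 11100101 01001011

First, c1 ⊕ c2 = (M1 ⊕ K) ⊕ (M2 ⊕ K) = M1 ⊕ M2, so the key drops out. Then M2 = (M1 ⊕ M2) ⊕ M1 over the first 5 bytes.
byte 0: (e2 ^ 02) ^ 61 = e0 ^ 61 = 81
byte 1: (8a ^ 32) ^ 67 = b8 ^ 67 = df
byte 2: (89 ^ ba) ^ 65 = 33 ^ 65 = 56
byte 3: (56 ^ dd) ^ 6e = 8b ^ 6e = e5
byte 4: (05 ^ 3a) ^ 74 = 3f ^ 74 = 4b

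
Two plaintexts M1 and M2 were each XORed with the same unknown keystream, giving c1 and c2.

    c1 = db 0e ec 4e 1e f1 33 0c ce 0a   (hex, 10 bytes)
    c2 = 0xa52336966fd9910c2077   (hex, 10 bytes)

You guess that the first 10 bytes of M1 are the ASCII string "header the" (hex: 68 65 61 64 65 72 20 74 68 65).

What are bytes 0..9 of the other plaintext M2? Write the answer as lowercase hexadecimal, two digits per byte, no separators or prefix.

First, c1 ⊕ c2 = (M1 ⊕ K) ⊕ (M2 ⊕ K) = M1 ⊕ M2, so the key drops out. Then M2 = (M1 ⊕ M2) ⊕ M1 over the first 10 bytes.
byte 0: (db xor a5) xor 68 = 7e xor 68 = 16
byte 1: (0e xor 23) xor 65 = 2d xor 65 = 48
byte 2: (ec xor 36) xor 61 = da xor 61 = bb
byte 3: (4e xor 96) xor 64 = d8 xor 64 = bc
byte 4: (1e xor 6f) xor 65 = 71 xor 65 = 14
byte 5: (f1 xor d9) xor 72 = 28 xor 72 = 5a
byte 6: (33 xor 91) xor 20 = a2 xor 20 = 82
byte 7: (0c xor 0c) xor 74 = 00 xor 74 = 74
byte 8: (ce xor 20) xor 68 = ee xor 68 = 86
byte 9: (0a xor 77) xor 65 = 7d xor 65 = 18

1648bbbc145a82748618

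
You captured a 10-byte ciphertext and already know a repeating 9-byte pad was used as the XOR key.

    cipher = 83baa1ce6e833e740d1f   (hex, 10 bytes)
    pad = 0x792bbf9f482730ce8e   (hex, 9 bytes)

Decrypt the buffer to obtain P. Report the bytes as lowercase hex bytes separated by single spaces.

The 9-byte key repeats, so the effective keystream is 79 2b bf 9f 48 27 30 ce 8e 79.
byte 0: 131 ⊕ 121 = 250
byte 1: 186 ⊕  43 = 145
byte 2: 161 ⊕ 191 =  30
byte 3: 206 ⊕ 159 =  81
byte 4: 110 ⊕  72 =  38
byte 5: 131 ⊕  39 = 164
byte 6:  62 ⊕  48 =  14
byte 7: 116 ⊕ 206 = 186
byte 8:  13 ⊕ 142 = 131
byte 9:  31 ⊕ 121 = 102

fa 91 1e 51 26 a4 0e ba 83 66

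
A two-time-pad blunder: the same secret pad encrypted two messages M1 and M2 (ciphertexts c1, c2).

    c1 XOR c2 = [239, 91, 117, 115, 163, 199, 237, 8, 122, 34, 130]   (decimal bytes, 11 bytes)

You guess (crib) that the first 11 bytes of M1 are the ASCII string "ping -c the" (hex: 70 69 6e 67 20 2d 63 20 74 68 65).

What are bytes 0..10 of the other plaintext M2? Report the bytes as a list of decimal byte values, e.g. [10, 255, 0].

Since c1 ⊕ c2 = M1 ⊕ M2, XORing with the guessed M1 bytes yields the corresponding M2 bytes: M2 = (c1 ⊕ c2) ⊕ M1.
byte 0: ef xor 70 = 9f
byte 1: 5b xor 69 = 32
byte 2: 75 xor 6e = 1b
byte 3: 73 xor 67 = 14
byte 4: a3 xor 20 = 83
byte 5: c7 xor 2d = ea
byte 6: ed xor 63 = 8e
byte 7: 08 xor 20 = 28
byte 8: 7a xor 74 = 0e
byte 9: 22 xor 68 = 4a
byte 10: 82 xor 65 = e7

[159, 50, 27, 20, 131, 234, 142, 40, 14, 74, 231]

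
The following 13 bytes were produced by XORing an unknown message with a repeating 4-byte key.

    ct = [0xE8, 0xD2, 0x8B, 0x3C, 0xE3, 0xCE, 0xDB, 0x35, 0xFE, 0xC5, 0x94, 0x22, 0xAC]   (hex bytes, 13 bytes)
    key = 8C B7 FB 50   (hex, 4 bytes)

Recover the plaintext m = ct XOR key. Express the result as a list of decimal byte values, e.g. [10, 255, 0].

[100, 101, 112, 108, 111, 121, 32, 101, 114, 114, 111, 114, 32]

The 4-byte key repeats, so the effective keystream is 8c b7 fb 50 8c b7 fb 50 8c b7 fb 50 8c.
byte 0: e8 ^ 8c = 64
byte 1: d2 ^ b7 = 65
byte 2: 8b ^ fb = 70
byte 3: 3c ^ 50 = 6c
byte 4: e3 ^ 8c = 6f
byte 5: ce ^ b7 = 79
byte 6: db ^ fb = 20
byte 7: 35 ^ 50 = 65
byte 8: fe ^ 8c = 72
byte 9: c5 ^ b7 = 72
byte 10: 94 ^ fb = 6f
byte 11: 22 ^ 50 = 72
byte 12: ac ^ 8c = 20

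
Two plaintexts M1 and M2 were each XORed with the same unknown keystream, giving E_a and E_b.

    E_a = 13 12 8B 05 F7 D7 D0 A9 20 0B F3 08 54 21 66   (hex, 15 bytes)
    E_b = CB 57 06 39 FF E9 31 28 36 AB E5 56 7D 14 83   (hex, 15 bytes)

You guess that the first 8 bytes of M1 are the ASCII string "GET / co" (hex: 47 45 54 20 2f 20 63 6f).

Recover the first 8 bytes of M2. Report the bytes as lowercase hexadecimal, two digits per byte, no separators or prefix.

9f00d91c271e82ee

First, E_a ⊕ E_b = (M1 ⊕ K) ⊕ (M2 ⊕ K) = M1 ⊕ M2, so the key drops out. Then M2 = (M1 ⊕ M2) ⊕ M1 over the first 8 bytes.
byte 0: (13 ⊕ cb) ⊕ 47 = d8 ⊕ 47 = 9f
byte 1: (12 ⊕ 57) ⊕ 45 = 45 ⊕ 45 = 00
byte 2: (8b ⊕ 06) ⊕ 54 = 8d ⊕ 54 = d9
byte 3: (05 ⊕ 39) ⊕ 20 = 3c ⊕ 20 = 1c
byte 4: (f7 ⊕ ff) ⊕ 2f = 08 ⊕ 2f = 27
byte 5: (d7 ⊕ e9) ⊕ 20 = 3e ⊕ 20 = 1e
byte 6: (d0 ⊕ 31) ⊕ 63 = e1 ⊕ 63 = 82
byte 7: (a9 ⊕ 28) ⊕ 6f = 81 ⊕ 6f = ee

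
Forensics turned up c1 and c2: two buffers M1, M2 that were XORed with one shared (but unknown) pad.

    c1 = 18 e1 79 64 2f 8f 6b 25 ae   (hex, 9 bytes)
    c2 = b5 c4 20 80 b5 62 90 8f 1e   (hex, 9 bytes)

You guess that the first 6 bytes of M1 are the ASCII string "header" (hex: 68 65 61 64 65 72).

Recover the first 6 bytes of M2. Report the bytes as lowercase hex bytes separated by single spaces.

First, c1 ⊕ c2 = (M1 ⊕ K) ⊕ (M2 ⊕ K) = M1 ⊕ M2, so the key drops out. Then M2 = (M1 ⊕ M2) ⊕ M1 over the first 6 bytes.
byte 0: (18 xor b5) xor 68 = ad xor 68 = c5
byte 1: (e1 xor c4) xor 65 = 25 xor 65 = 40
byte 2: (79 xor 20) xor 61 = 59 xor 61 = 38
byte 3: (64 xor 80) xor 64 = e4 xor 64 = 80
byte 4: (2f xor b5) xor 65 = 9a xor 65 = ff
byte 5: (8f xor 62) xor 72 = ed xor 72 = 9f

c5 40 38 80 ff 9f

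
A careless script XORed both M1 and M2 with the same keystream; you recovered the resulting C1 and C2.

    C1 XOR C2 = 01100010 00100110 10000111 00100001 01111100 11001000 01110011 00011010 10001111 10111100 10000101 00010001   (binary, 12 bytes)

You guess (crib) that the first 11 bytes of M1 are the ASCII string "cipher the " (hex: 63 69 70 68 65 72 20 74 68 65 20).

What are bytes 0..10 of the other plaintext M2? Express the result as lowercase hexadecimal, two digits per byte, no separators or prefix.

014ff74919ba536ee7d9a5

Since C1 ⊕ C2 = M1 ⊕ M2, XORing with the guessed M1 bytes yields the corresponding M2 bytes: M2 = (C1 ⊕ C2) ⊕ M1.
01100010 xor 01100011 = 00000001
00100110 xor 01101001 = 01001111
10000111 xor 01110000 = 11110111
00100001 xor 01101000 = 01001001
01111100 xor 01100101 = 00011001
11001000 xor 01110010 = 10111010
01110011 xor 00100000 = 01010011
00011010 xor 01110100 = 01101110
10001111 xor 01101000 = 11100111
10111100 xor 01100101 = 11011001
10000101 xor 00100000 = 10100101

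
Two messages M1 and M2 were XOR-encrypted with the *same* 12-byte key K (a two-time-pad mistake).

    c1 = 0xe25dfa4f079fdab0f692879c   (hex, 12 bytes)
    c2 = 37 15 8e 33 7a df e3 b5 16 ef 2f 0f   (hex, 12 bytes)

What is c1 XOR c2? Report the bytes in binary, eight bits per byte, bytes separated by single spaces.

c1 ⊕ c2 = (M1 ⊕ K) ⊕ (M2 ⊕ K) = M1 ⊕ M2 — the shared key cancels under XOR.
11100010 xor 00110111 = 11010101
01011101 xor 00010101 = 01001000
11111010 xor 10001110 = 01110100
01001111 xor 00110011 = 01111100
00000111 xor 01111010 = 01111101
10011111 xor 11011111 = 01000000
11011010 xor 11100011 = 00111001
10110000 xor 10110101 = 00000101
11110110 xor 00010110 = 11100000
10010010 xor 11101111 = 01111101
10000111 xor 00101111 = 10101000
10011100 xor 00001111 = 10010011

11010101 01001000 01110100 01111100 01111101 01000000 00111001 00000101 11100000 01111101 10101000 10010011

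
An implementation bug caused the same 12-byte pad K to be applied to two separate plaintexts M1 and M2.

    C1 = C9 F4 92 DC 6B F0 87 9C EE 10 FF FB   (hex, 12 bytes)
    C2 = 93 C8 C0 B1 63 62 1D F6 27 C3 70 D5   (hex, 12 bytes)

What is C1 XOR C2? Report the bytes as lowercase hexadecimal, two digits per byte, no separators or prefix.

C1 ⊕ C2 = (M1 ⊕ K) ⊕ (M2 ⊕ K) = M1 ⊕ M2 — the shared key cancels under XOR.
c9 ^ 93 = 5a
f4 ^ c8 = 3c
92 ^ c0 = 52
dc ^ b1 = 6d
6b ^ 63 = 08
f0 ^ 62 = 92
87 ^ 1d = 9a
9c ^ f6 = 6a
ee ^ 27 = c9
10 ^ c3 = d3
ff ^ 70 = 8f
fb ^ d5 = 2e

5a3c526d08929a6ac9d38f2e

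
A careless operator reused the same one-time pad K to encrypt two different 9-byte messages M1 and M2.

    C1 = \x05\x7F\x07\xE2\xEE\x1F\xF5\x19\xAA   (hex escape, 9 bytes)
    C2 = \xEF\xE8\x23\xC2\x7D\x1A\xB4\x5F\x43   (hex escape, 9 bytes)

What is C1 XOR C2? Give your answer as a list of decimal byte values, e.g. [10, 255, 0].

C1 ⊕ C2 = (M1 ⊕ K) ⊕ (M2 ⊕ K) = M1 ⊕ M2 — the shared key cancels under XOR.
  5 XOR 239 = 234
127 XOR 232 = 151
  7 XOR  35 =  36
226 XOR 194 =  32
238 XOR 125 = 147
 31 XOR  26 =   5
245 XOR 180 =  65
 25 XOR  95 =  70
170 XOR  67 = 233

[234, 151, 36, 32, 147, 5, 65, 70, 233]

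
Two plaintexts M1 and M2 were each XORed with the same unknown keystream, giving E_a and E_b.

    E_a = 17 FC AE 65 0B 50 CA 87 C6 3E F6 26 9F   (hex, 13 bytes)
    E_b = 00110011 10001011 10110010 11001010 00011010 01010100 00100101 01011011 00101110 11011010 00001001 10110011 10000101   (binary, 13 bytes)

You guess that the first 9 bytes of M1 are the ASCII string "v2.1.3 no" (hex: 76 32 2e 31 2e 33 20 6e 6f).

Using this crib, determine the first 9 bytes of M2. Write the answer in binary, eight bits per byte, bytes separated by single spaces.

First, E_a ⊕ E_b = (M1 ⊕ K) ⊕ (M2 ⊕ K) = M1 ⊕ M2, so the key drops out. Then M2 = (M1 ⊕ M2) ⊕ M1 over the first 9 bytes.
byte 0: (17 xor 33) xor 76 = 24 xor 76 = 52
byte 1: (fc xor 8b) xor 32 = 77 xor 32 = 45
byte 2: (ae xor b2) xor 2e = 1c xor 2e = 32
byte 3: (65 xor ca) xor 31 = af xor 31 = 9e
byte 4: (0b xor 1a) xor 2e = 11 xor 2e = 3f
byte 5: (50 xor 54) xor 33 = 04 xor 33 = 37
byte 6: (ca xor 25) xor 20 = ef xor 20 = cf
byte 7: (87 xor 5b) xor 6e = dc xor 6e = b2
byte 8: (c6 xor 2e) xor 6f = e8 xor 6f = 87

01010010 01000101 00110010 10011110 00111111 00110111 11001111 10110010 10000111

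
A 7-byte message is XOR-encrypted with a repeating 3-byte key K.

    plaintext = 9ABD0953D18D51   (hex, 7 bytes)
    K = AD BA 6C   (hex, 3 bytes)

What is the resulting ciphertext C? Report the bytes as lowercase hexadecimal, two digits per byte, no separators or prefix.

The 3-byte key repeats, so the effective keystream is ad ba 6c ad ba 6c ad.
byte 0: 10011010 XOR 10101101 = 00110111
byte 1: 10111101 XOR 10111010 = 00000111
byte 2: 00001001 XOR 01101100 = 01100101
byte 3: 01010011 XOR 10101101 = 11111110
byte 4: 11010001 XOR 10111010 = 01101011
byte 5: 10001101 XOR 01101100 = 11100001
byte 6: 01010001 XOR 10101101 = 11111100

370765fe6be1fc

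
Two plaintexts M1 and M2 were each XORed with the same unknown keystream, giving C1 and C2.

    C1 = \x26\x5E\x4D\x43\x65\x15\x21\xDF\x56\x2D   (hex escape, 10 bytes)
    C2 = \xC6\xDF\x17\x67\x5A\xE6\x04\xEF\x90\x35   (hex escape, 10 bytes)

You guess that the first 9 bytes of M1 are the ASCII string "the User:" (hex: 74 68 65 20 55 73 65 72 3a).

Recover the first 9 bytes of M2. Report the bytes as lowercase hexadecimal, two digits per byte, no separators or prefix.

First, C1 ⊕ C2 = (M1 ⊕ K) ⊕ (M2 ⊕ K) = M1 ⊕ M2, so the key drops out. Then M2 = (M1 ⊕ M2) ⊕ M1 over the first 9 bytes.
byte 0: (26 ^ c6) ^ 74 = e0 ^ 74 = 94
byte 1: (5e ^ df) ^ 68 = 81 ^ 68 = e9
byte 2: (4d ^ 17) ^ 65 = 5a ^ 65 = 3f
byte 3: (43 ^ 67) ^ 20 = 24 ^ 20 = 04
byte 4: (65 ^ 5a) ^ 55 = 3f ^ 55 = 6a
byte 5: (15 ^ e6) ^ 73 = f3 ^ 73 = 80
byte 6: (21 ^ 04) ^ 65 = 25 ^ 65 = 40
byte 7: (df ^ ef) ^ 72 = 30 ^ 72 = 42
byte 8: (56 ^ 90) ^ 3a = c6 ^ 3a = fc

94e93f046a804042fc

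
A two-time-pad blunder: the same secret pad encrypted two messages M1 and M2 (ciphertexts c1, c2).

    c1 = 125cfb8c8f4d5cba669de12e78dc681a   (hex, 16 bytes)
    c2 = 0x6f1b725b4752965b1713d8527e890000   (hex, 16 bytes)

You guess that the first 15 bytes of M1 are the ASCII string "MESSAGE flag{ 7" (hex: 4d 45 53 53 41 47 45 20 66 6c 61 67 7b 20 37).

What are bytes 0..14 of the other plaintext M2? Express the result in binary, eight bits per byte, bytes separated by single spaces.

First, c1 ⊕ c2 = (M1 ⊕ K) ⊕ (M2 ⊕ K) = M1 ⊕ M2, so the key drops out. Then M2 = (M1 ⊕ M2) ⊕ M1 over the first 15 bytes.
byte 0: (12 ⊕ 6f) ⊕ 4d = 7d ⊕ 4d = 30
byte 1: (5c ⊕ 1b) ⊕ 45 = 47 ⊕ 45 = 02
byte 2: (fb ⊕ 72) ⊕ 53 = 89 ⊕ 53 = da
byte 3: (8c ⊕ 5b) ⊕ 53 = d7 ⊕ 53 = 84
byte 4: (8f ⊕ 47) ⊕ 41 = c8 ⊕ 41 = 89
byte 5: (4d ⊕ 52) ⊕ 47 = 1f ⊕ 47 = 58
byte 6: (5c ⊕ 96) ⊕ 45 = ca ⊕ 45 = 8f
byte 7: (ba ⊕ 5b) ⊕ 20 = e1 ⊕ 20 = c1
byte 8: (66 ⊕ 17) ⊕ 66 = 71 ⊕ 66 = 17
byte 9: (9d ⊕ 13) ⊕ 6c = 8e ⊕ 6c = e2
byte 10: (e1 ⊕ d8) ⊕ 61 = 39 ⊕ 61 = 58
byte 11: (2e ⊕ 52) ⊕ 67 = 7c ⊕ 67 = 1b
byte 12: (78 ⊕ 7e) ⊕ 7b = 06 ⊕ 7b = 7d
byte 13: (dc ⊕ 89) ⊕ 20 = 55 ⊕ 20 = 75
byte 14: (68 ⊕ 00) ⊕ 37 = 68 ⊕ 37 = 5f

00110000 00000010 11011010 10000100 10001001 01011000 10001111 11000001 00010111 11100010 01011000 00011011 01111101 01110101 01011111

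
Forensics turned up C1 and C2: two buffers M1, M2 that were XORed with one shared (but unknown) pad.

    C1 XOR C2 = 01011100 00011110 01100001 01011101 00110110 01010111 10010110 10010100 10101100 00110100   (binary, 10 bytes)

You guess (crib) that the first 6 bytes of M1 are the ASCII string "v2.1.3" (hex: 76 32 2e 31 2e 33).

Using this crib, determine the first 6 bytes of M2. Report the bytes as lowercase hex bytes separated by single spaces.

2a 2c 4f 6c 18 64

Since C1 ⊕ C2 = M1 ⊕ M2, XORing with the guessed M1 bytes yields the corresponding M2 bytes: M2 = (C1 ⊕ C2) ⊕ M1.
byte 0: 01011100 xor 01110110 = 00101010
byte 1: 00011110 xor 00110010 = 00101100
byte 2: 01100001 xor 00101110 = 01001111
byte 3: 01011101 xor 00110001 = 01101100
byte 4: 00110110 xor 00101110 = 00011000
byte 5: 01010111 xor 00110011 = 01100100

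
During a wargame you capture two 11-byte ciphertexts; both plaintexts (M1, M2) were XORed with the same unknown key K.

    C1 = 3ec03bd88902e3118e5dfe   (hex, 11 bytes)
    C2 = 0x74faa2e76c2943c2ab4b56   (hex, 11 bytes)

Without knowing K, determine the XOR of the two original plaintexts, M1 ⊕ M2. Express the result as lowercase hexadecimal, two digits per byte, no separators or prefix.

4a3a993fe52ba0d32516a8

C1 ⊕ C2 = (M1 ⊕ K) ⊕ (M2 ⊕ K) = M1 ⊕ M2 — the shared key cancels under XOR.
 62 XOR 116 =  74
192 XOR 250 =  58
 59 XOR 162 = 153
216 XOR 231 =  63
137 XOR 108 = 229
  2 XOR  41 =  43
227 XOR  67 = 160
 17 XOR 194 = 211
142 XOR 171 =  37
 93 XOR  75 =  22
254 XOR  86 = 168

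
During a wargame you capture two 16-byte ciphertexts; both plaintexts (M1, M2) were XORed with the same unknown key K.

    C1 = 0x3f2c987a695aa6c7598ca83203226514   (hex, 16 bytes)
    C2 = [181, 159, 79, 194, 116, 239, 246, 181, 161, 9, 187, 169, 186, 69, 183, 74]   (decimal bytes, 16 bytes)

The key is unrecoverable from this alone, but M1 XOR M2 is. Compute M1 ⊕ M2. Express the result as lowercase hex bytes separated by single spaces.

C1 ⊕ C2 = (M1 ⊕ K) ⊕ (M2 ⊕ K) = M1 ⊕ M2 — the shared key cancels under XOR.
byte 0: 3f xor b5 = 8a
byte 1: 2c xor 9f = b3
byte 2: 98 xor 4f = d7
byte 3: 7a xor c2 = b8
byte 4: 69 xor 74 = 1d
byte 5: 5a xor ef = b5
byte 6: a6 xor f6 = 50
byte 7: c7 xor b5 = 72
byte 8: 59 xor a1 = f8
byte 9: 8c xor 09 = 85
byte 10: a8 xor bb = 13
byte 11: 32 xor a9 = 9b
byte 12: 03 xor ba = b9
byte 13: 22 xor 45 = 67
byte 14: 65 xor b7 = d2
byte 15: 14 xor 4a = 5e

8a b3 d7 b8 1d b5 50 72 f8 85 13 9b b9 67 d2 5e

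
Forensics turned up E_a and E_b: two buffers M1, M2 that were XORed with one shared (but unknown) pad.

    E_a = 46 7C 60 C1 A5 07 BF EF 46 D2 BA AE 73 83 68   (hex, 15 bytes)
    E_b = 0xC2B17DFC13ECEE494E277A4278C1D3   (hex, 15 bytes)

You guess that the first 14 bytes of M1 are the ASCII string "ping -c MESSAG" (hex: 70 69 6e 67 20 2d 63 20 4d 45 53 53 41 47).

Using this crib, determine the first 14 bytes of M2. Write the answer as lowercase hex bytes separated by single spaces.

f4 a4 73 5a 96 c6 32 86 45 b0 93 bf 4a 05

First, E_a ⊕ E_b = (M1 ⊕ K) ⊕ (M2 ⊕ K) = M1 ⊕ M2, so the key drops out. Then M2 = (M1 ⊕ M2) ⊕ M1 over the first 14 bytes.
byte 0: (46 ⊕ c2) ⊕ 70 = 84 ⊕ 70 = f4
byte 1: (7c ⊕ b1) ⊕ 69 = cd ⊕ 69 = a4
byte 2: (60 ⊕ 7d) ⊕ 6e = 1d ⊕ 6e = 73
byte 3: (c1 ⊕ fc) ⊕ 67 = 3d ⊕ 67 = 5a
byte 4: (a5 ⊕ 13) ⊕ 20 = b6 ⊕ 20 = 96
byte 5: (07 ⊕ ec) ⊕ 2d = eb ⊕ 2d = c6
byte 6: (bf ⊕ ee) ⊕ 63 = 51 ⊕ 63 = 32
byte 7: (ef ⊕ 49) ⊕ 20 = a6 ⊕ 20 = 86
byte 8: (46 ⊕ 4e) ⊕ 4d = 08 ⊕ 4d = 45
byte 9: (d2 ⊕ 27) ⊕ 45 = f5 ⊕ 45 = b0
byte 10: (ba ⊕ 7a) ⊕ 53 = c0 ⊕ 53 = 93
byte 11: (ae ⊕ 42) ⊕ 53 = ec ⊕ 53 = bf
byte 12: (73 ⊕ 78) ⊕ 41 = 0b ⊕ 41 = 4a
byte 13: (83 ⊕ c1) ⊕ 47 = 42 ⊕ 47 = 05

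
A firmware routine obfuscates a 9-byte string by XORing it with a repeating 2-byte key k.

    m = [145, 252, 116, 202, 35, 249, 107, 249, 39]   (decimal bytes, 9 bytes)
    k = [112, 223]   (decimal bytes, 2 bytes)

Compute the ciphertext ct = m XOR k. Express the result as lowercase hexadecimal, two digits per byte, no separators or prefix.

The 2-byte key repeats, so the effective keystream is 70 df 70 df 70 df 70 df 70.
byte 0: 91 ⊕ 70 = e1
byte 1: fc ⊕ df = 23
byte 2: 74 ⊕ 70 = 04
byte 3: ca ⊕ df = 15
byte 4: 23 ⊕ 70 = 53
byte 5: f9 ⊕ df = 26
byte 6: 6b ⊕ 70 = 1b
byte 7: f9 ⊕ df = 26
byte 8: 27 ⊕ 70 = 57

e123041553261b2657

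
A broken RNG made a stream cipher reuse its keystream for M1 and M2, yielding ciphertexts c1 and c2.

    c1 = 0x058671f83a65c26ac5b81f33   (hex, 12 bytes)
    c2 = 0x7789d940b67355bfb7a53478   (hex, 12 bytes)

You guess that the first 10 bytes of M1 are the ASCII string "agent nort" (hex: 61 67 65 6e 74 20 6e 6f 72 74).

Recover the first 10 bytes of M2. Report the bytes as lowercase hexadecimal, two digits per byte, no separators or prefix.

First, c1 ⊕ c2 = (M1 ⊕ K) ⊕ (M2 ⊕ K) = M1 ⊕ M2, so the key drops out. Then M2 = (M1 ⊕ M2) ⊕ M1 over the first 10 bytes.
byte 0: (05 xor 77) xor 61 = 72 xor 61 = 13
byte 1: (86 xor 89) xor 67 = 0f xor 67 = 68
byte 2: (71 xor d9) xor 65 = a8 xor 65 = cd
byte 3: (f8 xor 40) xor 6e = b8 xor 6e = d6
byte 4: (3a xor b6) xor 74 = 8c xor 74 = f8
byte 5: (65 xor 73) xor 20 = 16 xor 20 = 36
byte 6: (c2 xor 55) xor 6e = 97 xor 6e = f9
byte 7: (6a xor bf) xor 6f = d5 xor 6f = ba
byte 8: (c5 xor b7) xor 72 = 72 xor 72 = 00
byte 9: (b8 xor a5) xor 74 = 1d xor 74 = 69

1368cdd6f836f9ba0069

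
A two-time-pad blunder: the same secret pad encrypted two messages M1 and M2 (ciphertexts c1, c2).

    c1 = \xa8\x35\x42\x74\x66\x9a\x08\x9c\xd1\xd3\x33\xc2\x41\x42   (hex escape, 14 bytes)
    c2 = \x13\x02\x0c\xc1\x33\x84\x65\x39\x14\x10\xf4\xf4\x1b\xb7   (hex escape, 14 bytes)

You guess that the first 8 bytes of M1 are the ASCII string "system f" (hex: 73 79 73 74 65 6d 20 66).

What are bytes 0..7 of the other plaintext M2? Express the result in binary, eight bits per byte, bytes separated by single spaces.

11001000 01001110 00111101 11000001 00110000 01110011 01001101 11000011

First, c1 ⊕ c2 = (M1 ⊕ K) ⊕ (M2 ⊕ K) = M1 ⊕ M2, so the key drops out. Then M2 = (M1 ⊕ M2) ⊕ M1 over the first 8 bytes.
byte 0: (a8 xor 13) xor 73 = bb xor 73 = c8
byte 1: (35 xor 02) xor 79 = 37 xor 79 = 4e
byte 2: (42 xor 0c) xor 73 = 4e xor 73 = 3d
byte 3: (74 xor c1) xor 74 = b5 xor 74 = c1
byte 4: (66 xor 33) xor 65 = 55 xor 65 = 30
byte 5: (9a xor 84) xor 6d = 1e xor 6d = 73
byte 6: (08 xor 65) xor 20 = 6d xor 20 = 4d
byte 7: (9c xor 39) xor 66 = a5 xor 66 = c3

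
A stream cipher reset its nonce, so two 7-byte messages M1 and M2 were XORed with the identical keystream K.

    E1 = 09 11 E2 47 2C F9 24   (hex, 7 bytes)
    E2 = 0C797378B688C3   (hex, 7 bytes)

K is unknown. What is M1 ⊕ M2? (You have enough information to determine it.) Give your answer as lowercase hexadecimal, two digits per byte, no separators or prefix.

0568913f9a71e7

E1 ⊕ E2 = (M1 ⊕ K) ⊕ (M2 ⊕ K) = M1 ⊕ M2 — the shared key cancels under XOR.
  9 xor  12 =   5
 17 xor 121 = 104
226 xor 115 = 145
 71 xor 120 =  63
 44 xor 182 = 154
249 xor 136 = 113
 36 xor 195 = 231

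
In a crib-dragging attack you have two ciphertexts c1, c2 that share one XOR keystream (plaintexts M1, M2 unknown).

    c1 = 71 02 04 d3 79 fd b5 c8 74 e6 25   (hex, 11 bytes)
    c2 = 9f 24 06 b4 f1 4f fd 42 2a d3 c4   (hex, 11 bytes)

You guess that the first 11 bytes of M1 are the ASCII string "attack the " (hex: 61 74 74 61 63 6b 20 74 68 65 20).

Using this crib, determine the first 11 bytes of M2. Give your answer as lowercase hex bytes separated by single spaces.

8f 52 76 06 eb d9 68 fe 36 50 c1

First, c1 ⊕ c2 = (M1 ⊕ K) ⊕ (M2 ⊕ K) = M1 ⊕ M2, so the key drops out. Then M2 = (M1 ⊕ M2) ⊕ M1 over the first 11 bytes.
byte 0: (71 XOR 9f) XOR 61 = ee XOR 61 = 8f
byte 1: (02 XOR 24) XOR 74 = 26 XOR 74 = 52
byte 2: (04 XOR 06) XOR 74 = 02 XOR 74 = 76
byte 3: (d3 XOR b4) XOR 61 = 67 XOR 61 = 06
byte 4: (79 XOR f1) XOR 63 = 88 XOR 63 = eb
byte 5: (fd XOR 4f) XOR 6b = b2 XOR 6b = d9
byte 6: (b5 XOR fd) XOR 20 = 48 XOR 20 = 68
byte 7: (c8 XOR 42) XOR 74 = 8a XOR 74 = fe
byte 8: (74 XOR 2a) XOR 68 = 5e XOR 68 = 36
byte 9: (e6 XOR d3) XOR 65 = 35 XOR 65 = 50
byte 10: (25 XOR c4) XOR 20 = e1 XOR 20 = c1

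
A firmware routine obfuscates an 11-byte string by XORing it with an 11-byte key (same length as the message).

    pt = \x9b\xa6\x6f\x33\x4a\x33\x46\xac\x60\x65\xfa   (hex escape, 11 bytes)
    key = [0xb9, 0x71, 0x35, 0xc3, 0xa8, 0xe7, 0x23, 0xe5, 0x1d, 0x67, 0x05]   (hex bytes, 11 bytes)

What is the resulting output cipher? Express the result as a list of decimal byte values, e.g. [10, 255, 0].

[34, 215, 90, 240, 226, 212, 101, 73, 125, 2, 255]

XOR is its own inverse, so applying the key byte-wise gives the result directly.
byte 0: 155 xor 185 =  34
byte 1: 166 xor 113 = 215
byte 2: 111 xor  53 =  90
byte 3:  51 xor 195 = 240
byte 4:  74 xor 168 = 226
byte 5:  51 xor 231 = 212
byte 6:  70 xor  35 = 101
byte 7: 172 xor 229 =  73
byte 8:  96 xor  29 = 125
byte 9: 101 xor 103 =   2
byte 10: 250 xor   5 = 255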